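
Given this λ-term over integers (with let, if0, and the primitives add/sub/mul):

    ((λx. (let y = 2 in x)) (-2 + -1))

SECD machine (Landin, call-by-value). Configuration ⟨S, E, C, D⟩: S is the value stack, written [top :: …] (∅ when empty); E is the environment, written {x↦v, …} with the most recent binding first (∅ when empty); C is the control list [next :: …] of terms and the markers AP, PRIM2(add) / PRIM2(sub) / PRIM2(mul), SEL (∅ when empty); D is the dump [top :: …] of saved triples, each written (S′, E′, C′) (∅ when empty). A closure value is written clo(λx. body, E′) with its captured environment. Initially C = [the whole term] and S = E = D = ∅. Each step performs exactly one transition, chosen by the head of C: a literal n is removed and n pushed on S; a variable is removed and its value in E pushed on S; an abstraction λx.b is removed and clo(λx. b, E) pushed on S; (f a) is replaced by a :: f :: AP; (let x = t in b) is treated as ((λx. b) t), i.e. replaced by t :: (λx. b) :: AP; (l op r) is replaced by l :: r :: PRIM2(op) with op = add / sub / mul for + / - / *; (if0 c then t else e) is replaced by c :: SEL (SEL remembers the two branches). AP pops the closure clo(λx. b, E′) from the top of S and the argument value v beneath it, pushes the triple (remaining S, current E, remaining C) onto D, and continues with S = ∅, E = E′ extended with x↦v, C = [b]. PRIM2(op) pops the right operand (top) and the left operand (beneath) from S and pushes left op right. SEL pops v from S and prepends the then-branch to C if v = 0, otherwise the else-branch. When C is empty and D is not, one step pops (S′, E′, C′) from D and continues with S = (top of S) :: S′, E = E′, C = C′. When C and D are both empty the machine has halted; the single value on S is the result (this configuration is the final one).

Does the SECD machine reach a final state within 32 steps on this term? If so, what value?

Answer: -3

Derivation:
0. [S=∅ | E=∅ | C=[((λx. (let y = 2 in x)) (-2 + -1))] | D=∅]
1. [S=∅ | E=∅ | C=[(-2 + -1) :: (λx. (let y = 2 in x)) :: AP] | D=∅]
2. [S=∅ | E=∅ | C=[-2 :: -1 :: PRIM2(add) :: (λx. (let y = 2 in x)) :: AP] | D=∅]
3. [S=[-2] | E=∅ | C=[-1 :: PRIM2(add) :: (λx. (let y = 2 in x)) :: AP] | D=∅]
4. [S=[-1 :: -2] | E=∅ | C=[PRIM2(add) :: (λx. (let y = 2 in x)) :: AP] | D=∅]
5. [S=[-3] | E=∅ | C=[(λx. (let y = 2 in x)) :: AP] | D=∅]
6. [S=[clo(λx. (let y = 2 in x), ∅) :: -3] | E=∅ | C=[AP] | D=∅]
7. [S=∅ | E={x↦-3} | C=[(let y = 2 in x)] | D=[(∅, ∅, ∅)]]
8. [S=∅ | E={x↦-3} | C=[2 :: (λy. x) :: AP] | D=[(∅, ∅, ∅)]]
9. [S=[2] | E={x↦-3} | C=[(λy. x) :: AP] | D=[(∅, ∅, ∅)]]
10. [S=[clo(λy. x, {x↦-3}) :: 2] | E={x↦-3} | C=[AP] | D=[(∅, ∅, ∅)]]
11. [S=∅ | E={y↦2, x↦-3} | C=[x] | D=[(∅, {x↦-3}, ∅) :: (∅, ∅, ∅)]]
12. [S=[-3] | E={y↦2, x↦-3} | C=∅ | D=[(∅, {x↦-3}, ∅) :: (∅, ∅, ∅)]]
13. [S=[-3] | E={x↦-3} | C=∅ | D=[(∅, ∅, ∅)]]
14. [S=[-3] | E=∅ | C=∅ | D=∅]
→ final value -3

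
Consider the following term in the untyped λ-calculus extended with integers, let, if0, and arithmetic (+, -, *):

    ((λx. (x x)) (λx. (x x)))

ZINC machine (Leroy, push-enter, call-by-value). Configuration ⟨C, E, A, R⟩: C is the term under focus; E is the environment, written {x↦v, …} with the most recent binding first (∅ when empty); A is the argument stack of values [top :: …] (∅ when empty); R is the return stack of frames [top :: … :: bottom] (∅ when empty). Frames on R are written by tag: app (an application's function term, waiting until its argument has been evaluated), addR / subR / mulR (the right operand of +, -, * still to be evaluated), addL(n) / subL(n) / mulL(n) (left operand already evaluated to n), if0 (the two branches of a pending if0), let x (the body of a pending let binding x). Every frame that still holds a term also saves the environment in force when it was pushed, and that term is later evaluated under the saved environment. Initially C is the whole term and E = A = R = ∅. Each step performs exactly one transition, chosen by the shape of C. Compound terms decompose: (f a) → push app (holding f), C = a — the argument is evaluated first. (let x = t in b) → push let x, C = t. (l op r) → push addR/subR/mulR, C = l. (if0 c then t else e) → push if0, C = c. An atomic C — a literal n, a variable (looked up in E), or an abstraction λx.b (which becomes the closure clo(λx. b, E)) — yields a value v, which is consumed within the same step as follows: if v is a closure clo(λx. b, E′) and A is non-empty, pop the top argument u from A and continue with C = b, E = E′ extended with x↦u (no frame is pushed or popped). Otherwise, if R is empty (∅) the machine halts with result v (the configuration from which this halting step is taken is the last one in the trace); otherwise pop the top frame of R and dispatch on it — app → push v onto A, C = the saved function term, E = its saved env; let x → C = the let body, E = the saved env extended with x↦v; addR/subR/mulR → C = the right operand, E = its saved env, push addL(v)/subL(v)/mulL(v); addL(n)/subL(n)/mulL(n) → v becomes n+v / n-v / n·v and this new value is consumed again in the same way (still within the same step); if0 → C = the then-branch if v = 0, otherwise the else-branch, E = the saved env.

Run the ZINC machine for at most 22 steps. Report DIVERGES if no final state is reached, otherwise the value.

Answer: DIVERGES (no final state within 22 steps)

Machine steps:
0. ⟨C=((λx. (x x)) (λx. (x x))); E=∅; A=∅; R=∅⟩
1. ⟨C=(λx. (x x)); E=∅; A=∅; R=[app]⟩
2. ⟨C=(λx. (x x)); E=∅; A=[clo(λx. (x x), ∅)]; R=∅⟩
3. ⟨C=(x x); E={x↦clo(λx. (x x), ∅)}; A=∅; R=∅⟩
4. ⟨C=x; E={x↦clo(λx. (x x), ∅)}; A=∅; R=[app]⟩
5. ⟨C=x; E={x↦clo(λx. (x x), ∅)}; A=[clo(λx. (x x), ∅)]; R=∅⟩
… configuration repeats with period 3 (steps 3–5 recur indefinitely) …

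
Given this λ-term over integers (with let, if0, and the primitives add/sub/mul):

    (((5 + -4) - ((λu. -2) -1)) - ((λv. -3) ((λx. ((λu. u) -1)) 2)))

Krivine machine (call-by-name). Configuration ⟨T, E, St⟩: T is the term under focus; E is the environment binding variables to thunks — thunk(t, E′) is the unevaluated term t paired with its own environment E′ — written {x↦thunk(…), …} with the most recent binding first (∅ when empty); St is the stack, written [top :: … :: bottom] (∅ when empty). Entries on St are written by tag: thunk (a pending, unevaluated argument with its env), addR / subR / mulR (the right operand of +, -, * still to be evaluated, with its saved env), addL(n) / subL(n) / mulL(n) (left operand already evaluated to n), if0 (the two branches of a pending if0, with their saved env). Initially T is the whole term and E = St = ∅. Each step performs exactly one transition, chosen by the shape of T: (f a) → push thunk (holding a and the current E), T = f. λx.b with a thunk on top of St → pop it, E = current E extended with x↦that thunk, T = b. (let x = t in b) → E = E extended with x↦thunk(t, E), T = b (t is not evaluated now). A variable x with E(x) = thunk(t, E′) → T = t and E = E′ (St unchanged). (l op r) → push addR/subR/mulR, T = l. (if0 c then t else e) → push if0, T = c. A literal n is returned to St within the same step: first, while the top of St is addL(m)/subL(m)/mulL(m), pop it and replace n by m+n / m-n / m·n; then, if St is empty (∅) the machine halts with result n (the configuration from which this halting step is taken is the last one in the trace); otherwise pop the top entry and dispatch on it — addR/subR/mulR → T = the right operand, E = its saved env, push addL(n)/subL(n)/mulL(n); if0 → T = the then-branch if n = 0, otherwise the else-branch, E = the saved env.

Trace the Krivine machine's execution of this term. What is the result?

0. [T=(((5 + -4) - ((λu. -2) -1)) - ((λv. -3) ((λx. ((λu. u) -1)) 2))) | E=∅ | St=∅]
1. [T=((5 + -4) - ((λu. -2) -1)) | E=∅ | St=[subR]]
2. [T=(5 + -4) | E=∅ | St=[subR :: subR]]
3. [T=5 | E=∅ | St=[addR :: subR :: subR]]
4. [T=-4 | E=∅ | St=[addL(5) :: subR :: subR]]
5. [T=((λu. -2) -1) | E=∅ | St=[subL(1) :: subR]]
6. [T=(λu. -2) | E=∅ | St=[thunk :: subL(1) :: subR]]
7. [T=-2 | E={u↦thunk(-1, ∅)} | St=[subL(1) :: subR]]
8. [T=((λv. -3) ((λx. ((λu. u) -1)) 2)) | E=∅ | St=[subL(3)]]
9. [T=(λv. -3) | E=∅ | St=[thunk :: subL(3)]]
10. [T=-3 | E={v↦thunk(((λx. ((λu. u) -1)) 2), ∅)} | St=[subL(3)]]
→ final value 6

Answer: 6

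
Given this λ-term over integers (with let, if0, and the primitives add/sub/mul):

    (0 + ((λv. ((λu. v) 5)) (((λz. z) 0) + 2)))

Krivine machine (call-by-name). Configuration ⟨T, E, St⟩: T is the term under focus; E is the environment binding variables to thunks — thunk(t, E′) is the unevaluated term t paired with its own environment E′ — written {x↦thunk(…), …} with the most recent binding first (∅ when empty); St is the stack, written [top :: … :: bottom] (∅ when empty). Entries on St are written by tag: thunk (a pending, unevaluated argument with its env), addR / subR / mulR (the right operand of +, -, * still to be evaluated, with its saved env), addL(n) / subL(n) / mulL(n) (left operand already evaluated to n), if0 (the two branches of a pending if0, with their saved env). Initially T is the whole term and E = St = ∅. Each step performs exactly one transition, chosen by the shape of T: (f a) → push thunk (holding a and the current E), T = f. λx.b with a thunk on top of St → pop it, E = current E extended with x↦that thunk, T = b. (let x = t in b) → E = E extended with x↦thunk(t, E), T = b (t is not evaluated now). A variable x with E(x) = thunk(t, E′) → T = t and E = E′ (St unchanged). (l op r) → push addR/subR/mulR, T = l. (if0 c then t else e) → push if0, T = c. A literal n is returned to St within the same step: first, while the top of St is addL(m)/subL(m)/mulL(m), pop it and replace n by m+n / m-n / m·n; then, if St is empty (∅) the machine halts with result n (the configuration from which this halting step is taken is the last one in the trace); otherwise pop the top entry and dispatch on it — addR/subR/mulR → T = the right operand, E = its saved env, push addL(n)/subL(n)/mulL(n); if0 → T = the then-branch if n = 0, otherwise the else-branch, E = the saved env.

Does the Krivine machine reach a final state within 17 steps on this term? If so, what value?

Answer: 2

Machine steps:
step 0: [T=(0 + ((λv. ((λu. v) 5)) (((λz. z) 0) + 2))) | E=∅ | St=∅]
step 1: [T=0 | E=∅ | St=[addR]]
step 2: [T=((λv. ((λu. v) 5)) (((λz. z) 0) + 2)) | E=∅ | St=[addL(0)]]
step 3: [T=(λv. ((λu. v) 5)) | E=∅ | St=[thunk :: addL(0)]]
step 4: [T=((λu. v) 5) | E={v↦thunk((((λz. z) 0) + 2), ∅)} | St=[addL(0)]]
step 5: [T=(λu. v) | E={v↦thunk((((λz. z) 0) + 2), ∅)} | St=[thunk :: addL(0)]]
step 6: [T=v | E={u↦thunk(5, {v↦thunk((((λz. z) 0) + 2), ∅)}), v↦thunk((((λz. z) 0) + 2), ∅)} | St=[addL(0)]]
step 7: [T=(((λz. z) 0) + 2) | E=∅ | St=[addL(0)]]
step 8: [T=((λz. z) 0) | E=∅ | St=[addR :: addL(0)]]
step 9: [T=(λz. z) | E=∅ | St=[thunk :: addR :: addL(0)]]
step 10: [T=z | E={z↦thunk(0, ∅)} | St=[addR :: addL(0)]]
step 11: [T=0 | E=∅ | St=[addR :: addL(0)]]
step 12: [T=2 | E=∅ | St=[addL(0) :: addL(0)]]
→ final value 2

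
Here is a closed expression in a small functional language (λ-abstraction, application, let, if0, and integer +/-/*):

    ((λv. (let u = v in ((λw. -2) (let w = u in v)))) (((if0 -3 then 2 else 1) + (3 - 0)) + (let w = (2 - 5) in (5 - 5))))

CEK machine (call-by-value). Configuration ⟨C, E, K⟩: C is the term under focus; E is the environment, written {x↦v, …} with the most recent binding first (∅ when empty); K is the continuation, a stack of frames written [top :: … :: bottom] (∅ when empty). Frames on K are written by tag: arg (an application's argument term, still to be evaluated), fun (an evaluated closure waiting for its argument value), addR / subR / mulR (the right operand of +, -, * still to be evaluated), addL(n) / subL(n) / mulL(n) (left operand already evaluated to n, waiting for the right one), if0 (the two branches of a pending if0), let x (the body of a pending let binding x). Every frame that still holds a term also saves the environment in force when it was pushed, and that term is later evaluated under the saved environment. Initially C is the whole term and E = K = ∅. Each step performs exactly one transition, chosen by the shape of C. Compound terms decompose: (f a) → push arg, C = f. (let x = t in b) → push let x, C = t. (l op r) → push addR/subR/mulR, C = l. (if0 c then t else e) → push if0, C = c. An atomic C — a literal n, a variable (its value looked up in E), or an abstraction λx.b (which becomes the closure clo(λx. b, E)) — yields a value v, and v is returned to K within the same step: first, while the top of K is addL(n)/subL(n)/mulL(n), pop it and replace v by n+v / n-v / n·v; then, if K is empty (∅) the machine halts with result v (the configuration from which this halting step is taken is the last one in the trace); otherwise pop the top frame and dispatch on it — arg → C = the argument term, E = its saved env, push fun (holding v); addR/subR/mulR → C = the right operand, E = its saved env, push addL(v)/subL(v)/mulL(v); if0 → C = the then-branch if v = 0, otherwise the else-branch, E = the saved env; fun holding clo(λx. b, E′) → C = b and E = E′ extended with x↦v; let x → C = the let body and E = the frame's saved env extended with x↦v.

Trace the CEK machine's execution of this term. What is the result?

t=0: ⟨C=((λv. (let u = v in ((λw. -2) (let w = u in v)))) (((if0 -3 then 2 else 1) + (3 - 0)) + (let w = (2 - 5) in (5 - 5)))); E=∅; K=∅⟩
t=1: ⟨C=(λv. (let u = v in ((λw. -2) (let w = u in v)))); E=∅; K=[arg]⟩
t=2: ⟨C=(((if0 -3 then 2 else 1) + (3 - 0)) + (let w = (2 - 5) in (5 - 5))); E=∅; K=[fun]⟩
t=3: ⟨C=((if0 -3 then 2 else 1) + (3 - 0)); E=∅; K=[addR :: fun]⟩
t=4: ⟨C=(if0 -3 then 2 else 1); E=∅; K=[addR :: addR :: fun]⟩
t=5: ⟨C=-3; E=∅; K=[if0 :: addR :: addR :: fun]⟩
t=6: ⟨C=1; E=∅; K=[addR :: addR :: fun]⟩
t=7: ⟨C=(3 - 0); E=∅; K=[addL(1) :: addR :: fun]⟩
t=8: ⟨C=3; E=∅; K=[subR :: addL(1) :: addR :: fun]⟩
t=9: ⟨C=0; E=∅; K=[subL(3) :: addL(1) :: addR :: fun]⟩
t=10: ⟨C=(let w = (2 - 5) in (5 - 5)); E=∅; K=[addL(4) :: fun]⟩
t=11: ⟨C=(2 - 5); E=∅; K=[let w :: addL(4) :: fun]⟩
t=12: ⟨C=2; E=∅; K=[subR :: let w :: addL(4) :: fun]⟩
t=13: ⟨C=5; E=∅; K=[subL(2) :: let w :: addL(4) :: fun]⟩
t=14: ⟨C=(5 - 5); E={w↦-3}; K=[addL(4) :: fun]⟩
t=15: ⟨C=5; E={w↦-3}; K=[subR :: addL(4) :: fun]⟩
t=16: ⟨C=5; E={w↦-3}; K=[subL(5) :: addL(4) :: fun]⟩
t=17: ⟨C=(let u = v in ((λw. -2) (let w = u in v))); E={v↦4}; K=∅⟩
t=18: ⟨C=v; E={v↦4}; K=[let u]⟩
t=19: ⟨C=((λw. -2) (let w = u in v)); E={u↦4, v↦4}; K=∅⟩
t=20: ⟨C=(λw. -2); E={u↦4, v↦4}; K=[arg]⟩
t=21: ⟨C=(let w = u in v); E={u↦4, v↦4}; K=[fun]⟩
t=22: ⟨C=u; E={u↦4, v↦4}; K=[let w :: fun]⟩
t=23: ⟨C=v; E={w↦4, u↦4, v↦4}; K=[fun]⟩
t=24: ⟨C=-2; E={w↦4, u↦4, v↦4}; K=∅⟩
→ final value -2

Answer: -2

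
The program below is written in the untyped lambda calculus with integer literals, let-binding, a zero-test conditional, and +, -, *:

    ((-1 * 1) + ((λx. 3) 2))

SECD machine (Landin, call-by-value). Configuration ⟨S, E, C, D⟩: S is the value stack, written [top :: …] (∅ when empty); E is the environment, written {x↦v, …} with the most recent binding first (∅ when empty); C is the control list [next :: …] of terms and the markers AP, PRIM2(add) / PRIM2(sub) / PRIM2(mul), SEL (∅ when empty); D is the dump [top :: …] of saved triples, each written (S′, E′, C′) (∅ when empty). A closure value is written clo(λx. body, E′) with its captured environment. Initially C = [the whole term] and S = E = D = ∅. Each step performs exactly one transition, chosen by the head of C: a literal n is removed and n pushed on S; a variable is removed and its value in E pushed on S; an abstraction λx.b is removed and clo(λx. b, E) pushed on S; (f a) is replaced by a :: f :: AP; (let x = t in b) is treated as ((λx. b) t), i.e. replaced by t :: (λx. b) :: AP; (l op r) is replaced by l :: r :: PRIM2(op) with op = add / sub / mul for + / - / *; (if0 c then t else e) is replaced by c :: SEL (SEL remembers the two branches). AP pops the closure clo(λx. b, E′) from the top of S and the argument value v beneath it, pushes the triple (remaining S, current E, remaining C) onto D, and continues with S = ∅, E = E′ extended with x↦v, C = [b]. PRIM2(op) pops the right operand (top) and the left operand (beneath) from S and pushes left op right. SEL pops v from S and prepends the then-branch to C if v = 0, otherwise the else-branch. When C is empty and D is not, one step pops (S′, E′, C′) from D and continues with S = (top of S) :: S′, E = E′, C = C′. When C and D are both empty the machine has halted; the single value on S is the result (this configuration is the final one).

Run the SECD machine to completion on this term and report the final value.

Answer: 2

Derivation:
[0] <S=∅, E=∅, C=[((-1 * 1) + ((λx. 3) 2))], D=∅>
[1] <S=∅, E=∅, C=[(-1 * 1) :: ((λx. 3) 2) :: PRIM2(add)], D=∅>
[2] <S=∅, E=∅, C=[-1 :: 1 :: PRIM2(mul) :: ((λx. 3) 2) :: PRIM2(add)], D=∅>
[3] <S=[-1], E=∅, C=[1 :: PRIM2(mul) :: ((λx. 3) 2) :: PRIM2(add)], D=∅>
[4] <S=[1 :: -1], E=∅, C=[PRIM2(mul) :: ((λx. 3) 2) :: PRIM2(add)], D=∅>
[5] <S=[-1], E=∅, C=[((λx. 3) 2) :: PRIM2(add)], D=∅>
[6] <S=[-1], E=∅, C=[2 :: (λx. 3) :: AP :: PRIM2(add)], D=∅>
[7] <S=[2 :: -1], E=∅, C=[(λx. 3) :: AP :: PRIM2(add)], D=∅>
[8] <S=[clo(λx. 3, ∅) :: 2 :: -1], E=∅, C=[AP :: PRIM2(add)], D=∅>
[9] <S=∅, E={x↦2}, C=[3], D=[([-1], ∅, [PRIM2(add)])]>
[10] <S=[3], E={x↦2}, C=∅, D=[([-1], ∅, [PRIM2(add)])]>
[11] <S=[3 :: -1], E=∅, C=[PRIM2(add)], D=∅>
[12] <S=[2], E=∅, C=∅, D=∅>
→ final value 2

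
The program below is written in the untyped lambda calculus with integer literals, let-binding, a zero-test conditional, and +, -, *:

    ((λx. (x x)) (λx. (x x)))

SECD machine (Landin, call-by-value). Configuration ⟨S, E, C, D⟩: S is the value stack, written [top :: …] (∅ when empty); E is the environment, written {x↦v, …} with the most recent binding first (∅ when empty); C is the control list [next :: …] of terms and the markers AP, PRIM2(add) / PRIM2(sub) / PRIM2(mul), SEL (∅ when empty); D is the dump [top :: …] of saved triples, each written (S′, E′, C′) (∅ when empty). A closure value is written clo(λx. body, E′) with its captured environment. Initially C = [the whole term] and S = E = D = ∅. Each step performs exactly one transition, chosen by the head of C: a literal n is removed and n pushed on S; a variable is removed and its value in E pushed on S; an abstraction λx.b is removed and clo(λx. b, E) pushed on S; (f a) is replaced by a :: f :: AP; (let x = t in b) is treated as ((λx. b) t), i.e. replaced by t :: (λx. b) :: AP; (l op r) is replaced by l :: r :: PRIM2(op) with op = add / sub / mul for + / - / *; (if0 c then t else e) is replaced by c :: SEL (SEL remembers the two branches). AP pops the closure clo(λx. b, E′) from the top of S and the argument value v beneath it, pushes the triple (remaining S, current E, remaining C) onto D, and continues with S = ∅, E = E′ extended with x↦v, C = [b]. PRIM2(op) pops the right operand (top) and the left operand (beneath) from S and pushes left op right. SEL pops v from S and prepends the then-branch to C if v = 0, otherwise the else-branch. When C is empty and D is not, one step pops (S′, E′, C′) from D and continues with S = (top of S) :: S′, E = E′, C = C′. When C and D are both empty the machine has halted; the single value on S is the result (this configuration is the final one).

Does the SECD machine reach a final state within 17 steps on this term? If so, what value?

Answer: DIVERGES (no final state within 17 steps)

Machine steps:
step 0: ⟨S=∅; E=∅; C=[((λx. (x x)) (λx. (x x)))]; D=∅⟩
step 1: ⟨S=∅; E=∅; C=[(λx. (x x)) :: (λx. (x x)) :: AP]; D=∅⟩
step 2: ⟨S=[clo(λx. (x x), ∅)]; E=∅; C=[(λx. (x x)) :: AP]; D=∅⟩
step 3: ⟨S=[clo(λx. (x x), ∅) :: clo(λx. (x x), ∅)]; E=∅; C=[AP]; D=∅⟩
step 4: ⟨S=∅; E={x↦clo(λx. (x x), ∅)}; C=[(x x)]; D=[(∅, ∅, ∅)]⟩
step 5: ⟨S=∅; E={x↦clo(λx. (x x), ∅)}; C=[x :: x :: AP]; D=[(∅, ∅, ∅)]⟩
step 6: ⟨S=[clo(λx. (x x), ∅)]; E={x↦clo(λx. (x x), ∅)}; C=[x :: AP]; D=[(∅, ∅, ∅)]⟩
step 7: ⟨S=[clo(λx. (x x), ∅) :: clo(λx. (x x), ∅)]; E={x↦clo(λx. (x x), ∅)}; C=[AP]; D=[(∅, ∅, ∅)]⟩
step 8: ⟨S=∅; E={x↦clo(λx. (x x), ∅)}; C=[(x x)]; D=[(∅, {x↦clo(λx. (x x), ∅)}, ∅) :: (∅, ∅, ∅)]⟩
step 9: ⟨S=∅; E={x↦clo(λx. (x x), ∅)}; C=[x :: x :: AP]; D=[(∅, {x↦clo(λx. (x x), ∅)}, ∅) :: (∅, ∅, ∅)]⟩
step 10: ⟨S=[clo(λx. (x x), ∅)]; E={x↦clo(λx. (x x), ∅)}; C=[x :: AP]; D=[(∅, {x↦clo(λx. (x x), ∅)}, ∅) :: (∅, ∅, ∅)]⟩
step 11: ⟨S=[clo(λx. (x x), ∅) :: clo(λx. (x x), ∅)]; E={x↦clo(λx. (x x), ∅)}; C=[AP]; D=[(∅, {x↦clo(λx. (x x), ∅)}, ∅) :: (∅, ∅, ∅)]⟩
step 12: ⟨S=∅; E={x↦clo(λx. (x x), ∅)}; C=[(x x)]; D=[(∅, {x↦clo(λx. (x x), ∅)}, ∅) :: (∅, {x↦clo(λx. (x x), ∅)}, ∅) :: (∅, ∅, ∅)]⟩
step 13: ⟨S=∅; E={x↦clo(λx. (x x), ∅)}; C=[x :: x :: AP]; D=[(∅, {x↦clo(λx. (x x), ∅)}, ∅) :: (∅, {x↦clo(λx. (x x), ∅)}, ∅) :: (∅, ∅, ∅)]⟩
step 14: ⟨S=[clo(λx. (x x), ∅)]; E={x↦clo(λx. (x x), ∅)}; C=[x :: AP]; D=[(∅, {x↦clo(λx. (x x), ∅)}, ∅) :: (∅, {x↦clo(λx. (x x), ∅)}, ∅) :: (∅, ∅, ∅)]⟩
step 15: ⟨S=[clo(λx. (x x), ∅) :: clo(λx. (x x), ∅)]; E={x↦clo(λx. (x x), ∅)}; C=[AP]; D=[(∅, {x↦clo(λx. (x x), ∅)}, ∅) :: (∅, {x↦clo(λx. (x x), ∅)}, ∅) :: (∅, ∅, ∅)]⟩
step 16: ⟨S=∅; E={x↦clo(λx. (x x), ∅)}; C=[(x x)]; D=[(∅, {x↦clo(λx. (x x), ∅)}, ∅) :: (∅, {x↦clo(λx. (x x), ∅)}, ∅) :: (∅, {x↦clo(λx. (x x), ∅)}, ∅) :: (∅, ∅, ∅)]⟩
step 17: ⟨S=∅; E={x↦clo(λx. (x x), ∅)}; C=[x :: x :: AP]; D=[(∅, {x↦clo(λx. (x x), ∅)}, ∅) :: (∅, {x↦clo(λx. (x x), ∅)}, ∅) :: (∅, {x↦clo(λx. (x x), ∅)}, ∅) :: (∅, ∅, ∅)]⟩
→ 17 transitions taken and the configuration is still not final: no result within 17 steps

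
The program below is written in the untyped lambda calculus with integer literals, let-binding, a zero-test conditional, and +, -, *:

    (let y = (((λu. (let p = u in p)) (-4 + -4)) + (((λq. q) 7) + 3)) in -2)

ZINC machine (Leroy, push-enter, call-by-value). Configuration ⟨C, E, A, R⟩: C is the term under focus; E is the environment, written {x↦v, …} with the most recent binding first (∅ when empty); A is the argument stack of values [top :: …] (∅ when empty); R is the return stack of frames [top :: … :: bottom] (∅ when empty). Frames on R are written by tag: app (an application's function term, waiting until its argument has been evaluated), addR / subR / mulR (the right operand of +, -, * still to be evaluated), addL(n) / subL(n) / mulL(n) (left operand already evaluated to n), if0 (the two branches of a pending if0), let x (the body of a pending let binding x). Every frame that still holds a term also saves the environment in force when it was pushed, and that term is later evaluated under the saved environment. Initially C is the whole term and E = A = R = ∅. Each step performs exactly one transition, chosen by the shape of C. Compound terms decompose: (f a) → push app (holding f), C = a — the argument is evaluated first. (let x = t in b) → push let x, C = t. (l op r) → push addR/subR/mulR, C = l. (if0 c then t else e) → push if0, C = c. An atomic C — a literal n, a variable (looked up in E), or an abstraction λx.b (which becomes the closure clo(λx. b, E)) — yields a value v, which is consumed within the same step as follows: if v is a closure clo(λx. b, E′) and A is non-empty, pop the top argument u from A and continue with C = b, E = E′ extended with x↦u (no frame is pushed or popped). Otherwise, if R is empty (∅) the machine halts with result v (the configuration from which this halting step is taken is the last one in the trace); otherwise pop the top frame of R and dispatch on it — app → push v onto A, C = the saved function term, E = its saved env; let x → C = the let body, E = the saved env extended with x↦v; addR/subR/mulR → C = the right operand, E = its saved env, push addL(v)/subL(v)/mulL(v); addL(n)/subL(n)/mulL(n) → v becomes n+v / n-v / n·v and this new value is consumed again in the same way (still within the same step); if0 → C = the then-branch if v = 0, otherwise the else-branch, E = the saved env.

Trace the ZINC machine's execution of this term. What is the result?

Answer: -2

Execution trace:
[0] [C=(let y = (((λu. (let p = u in p)) (-4 + -4)) + (((λq. q) 7) + 3)) in -2) | E=∅ | A=∅ | R=∅]
[1] [C=(((λu. (let p = u in p)) (-4 + -4)) + (((λq. q) 7) + 3)) | E=∅ | A=∅ | R=[let y]]
[2] [C=((λu. (let p = u in p)) (-4 + -4)) | E=∅ | A=∅ | R=[addR :: let y]]
[3] [C=(-4 + -4) | E=∅ | A=∅ | R=[app :: addR :: let y]]
[4] [C=-4 | E=∅ | A=∅ | R=[addR :: app :: addR :: let y]]
[5] [C=-4 | E=∅ | A=∅ | R=[addL(-4) :: app :: addR :: let y]]
[6] [C=(λu. (let p = u in p)) | E=∅ | A=[-8] | R=[addR :: let y]]
[7] [C=(let p = u in p) | E={u↦-8} | A=∅ | R=[addR :: let y]]
[8] [C=u | E={u↦-8} | A=∅ | R=[let p :: addR :: let y]]
[9] [C=p | E={p↦-8, u↦-8} | A=∅ | R=[addR :: let y]]
[10] [C=(((λq. q) 7) + 3) | E=∅ | A=∅ | R=[addL(-8) :: let y]]
[11] [C=((λq. q) 7) | E=∅ | A=∅ | R=[addR :: addL(-8) :: let y]]
[12] [C=7 | E=∅ | A=∅ | R=[app :: addR :: addL(-8) :: let y]]
[13] [C=(λq. q) | E=∅ | A=[7] | R=[addR :: addL(-8) :: let y]]
[14] [C=q | E={q↦7} | A=∅ | R=[addR :: addL(-8) :: let y]]
[15] [C=3 | E=∅ | A=∅ | R=[addL(7) :: addL(-8) :: let y]]
[16] [C=-2 | E={y↦2} | A=∅ | R=∅]
→ final value -2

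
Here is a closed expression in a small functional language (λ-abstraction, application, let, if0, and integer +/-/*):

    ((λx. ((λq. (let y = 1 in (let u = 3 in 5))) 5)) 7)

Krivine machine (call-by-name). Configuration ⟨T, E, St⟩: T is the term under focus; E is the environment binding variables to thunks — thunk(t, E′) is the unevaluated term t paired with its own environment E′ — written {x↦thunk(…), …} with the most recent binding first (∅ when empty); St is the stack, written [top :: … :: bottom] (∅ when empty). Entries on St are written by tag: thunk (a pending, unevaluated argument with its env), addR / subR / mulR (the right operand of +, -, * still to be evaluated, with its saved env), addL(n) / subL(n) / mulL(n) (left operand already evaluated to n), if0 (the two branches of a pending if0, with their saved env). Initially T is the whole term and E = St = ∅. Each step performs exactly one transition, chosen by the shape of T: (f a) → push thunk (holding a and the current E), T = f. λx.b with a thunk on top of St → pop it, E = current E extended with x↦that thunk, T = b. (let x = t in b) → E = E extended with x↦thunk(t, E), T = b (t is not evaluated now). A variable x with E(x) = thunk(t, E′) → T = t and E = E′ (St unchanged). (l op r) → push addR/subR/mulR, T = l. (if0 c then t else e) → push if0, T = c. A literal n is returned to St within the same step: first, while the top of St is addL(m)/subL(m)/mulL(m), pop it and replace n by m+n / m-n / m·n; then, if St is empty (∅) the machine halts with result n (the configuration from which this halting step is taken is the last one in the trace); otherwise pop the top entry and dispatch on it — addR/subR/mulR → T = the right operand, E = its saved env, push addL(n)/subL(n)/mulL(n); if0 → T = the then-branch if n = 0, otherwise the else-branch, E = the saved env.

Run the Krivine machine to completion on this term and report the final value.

t=0: [T=((λx. ((λq. (let y = 1 in (let u = 3 in 5))) 5)) 7) | E=∅ | St=∅]
t=1: [T=(λx. ((λq. (let y = 1 in (let u = 3 in 5))) 5)) | E=∅ | St=[thunk]]
t=2: [T=((λq. (let y = 1 in (let u = 3 in 5))) 5) | E={x↦thunk(7, ∅)} | St=∅]
t=3: [T=(λq. (let y = 1 in (let u = 3 in 5))) | E={x↦thunk(7, ∅)} | St=[thunk]]
t=4: [T=(let y = 1 in (let u = 3 in 5)) | E={q↦thunk(5, {x↦thunk(7, ∅)}), x↦thunk(7, ∅)} | St=∅]
t=5: [T=(let u = 3 in 5) | E={y↦thunk(1, {q↦thunk(5, {x↦thunk(7, ∅)}), x↦thunk(7, ∅)}), q↦thunk(5, {x↦thunk(7, ∅)}), x↦thunk(7, ∅)} | St=∅]
t=6: [T=5 | E={u↦thunk(3, {y↦thunk(1, {q↦thunk(5, {x↦thunk(7, ∅)}), x↦thunk(7, ∅)}), q↦thunk(5, {x↦thunk(7, ∅)}), x↦thunk(7, ∅)}), y↦thunk(1, {q↦thunk(5, {x↦thunk(7, ∅)}), x↦thunk(7, ∅)}), q↦thunk(5, {x↦thunk(7, ∅)}), x↦thunk(7, ∅)} | St=∅]
→ final value 5

Answer: 5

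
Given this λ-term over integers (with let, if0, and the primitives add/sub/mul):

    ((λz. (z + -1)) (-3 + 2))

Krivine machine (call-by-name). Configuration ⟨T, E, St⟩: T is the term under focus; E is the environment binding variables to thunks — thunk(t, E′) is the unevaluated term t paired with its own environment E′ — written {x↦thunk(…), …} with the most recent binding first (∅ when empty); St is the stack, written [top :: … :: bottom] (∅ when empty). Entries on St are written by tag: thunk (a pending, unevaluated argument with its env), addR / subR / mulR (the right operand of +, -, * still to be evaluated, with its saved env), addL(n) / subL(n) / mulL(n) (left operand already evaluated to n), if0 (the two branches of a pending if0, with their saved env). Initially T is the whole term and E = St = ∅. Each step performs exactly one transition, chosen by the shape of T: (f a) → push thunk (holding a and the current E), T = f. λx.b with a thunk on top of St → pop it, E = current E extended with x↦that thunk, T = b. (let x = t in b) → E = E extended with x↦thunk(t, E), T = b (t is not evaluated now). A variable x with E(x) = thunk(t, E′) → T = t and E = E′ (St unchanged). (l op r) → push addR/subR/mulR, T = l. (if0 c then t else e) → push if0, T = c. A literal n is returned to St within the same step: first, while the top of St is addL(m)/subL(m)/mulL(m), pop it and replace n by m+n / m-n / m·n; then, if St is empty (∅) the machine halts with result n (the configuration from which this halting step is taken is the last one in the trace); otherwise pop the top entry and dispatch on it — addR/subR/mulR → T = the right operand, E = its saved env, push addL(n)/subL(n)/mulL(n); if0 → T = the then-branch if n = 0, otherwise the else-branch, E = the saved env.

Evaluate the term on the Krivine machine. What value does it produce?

Answer: -2

Execution trace:
0. <T=((λz. (z + -1)) (-3 + 2)), E=∅, St=∅>
1. <T=(λz. (z + -1)), E=∅, St=[thunk]>
2. <T=(z + -1), E={z↦thunk((-3 + 2), ∅)}, St=∅>
3. <T=z, E={z↦thunk((-3 + 2), ∅)}, St=[addR]>
4. <T=(-3 + 2), E=∅, St=[addR]>
5. <T=-3, E=∅, St=[addR :: addR]>
6. <T=2, E=∅, St=[addL(-3) :: addR]>
7. <T=-1, E={z↦thunk((-3 + 2), ∅)}, St=[addL(-1)]>
→ final value -2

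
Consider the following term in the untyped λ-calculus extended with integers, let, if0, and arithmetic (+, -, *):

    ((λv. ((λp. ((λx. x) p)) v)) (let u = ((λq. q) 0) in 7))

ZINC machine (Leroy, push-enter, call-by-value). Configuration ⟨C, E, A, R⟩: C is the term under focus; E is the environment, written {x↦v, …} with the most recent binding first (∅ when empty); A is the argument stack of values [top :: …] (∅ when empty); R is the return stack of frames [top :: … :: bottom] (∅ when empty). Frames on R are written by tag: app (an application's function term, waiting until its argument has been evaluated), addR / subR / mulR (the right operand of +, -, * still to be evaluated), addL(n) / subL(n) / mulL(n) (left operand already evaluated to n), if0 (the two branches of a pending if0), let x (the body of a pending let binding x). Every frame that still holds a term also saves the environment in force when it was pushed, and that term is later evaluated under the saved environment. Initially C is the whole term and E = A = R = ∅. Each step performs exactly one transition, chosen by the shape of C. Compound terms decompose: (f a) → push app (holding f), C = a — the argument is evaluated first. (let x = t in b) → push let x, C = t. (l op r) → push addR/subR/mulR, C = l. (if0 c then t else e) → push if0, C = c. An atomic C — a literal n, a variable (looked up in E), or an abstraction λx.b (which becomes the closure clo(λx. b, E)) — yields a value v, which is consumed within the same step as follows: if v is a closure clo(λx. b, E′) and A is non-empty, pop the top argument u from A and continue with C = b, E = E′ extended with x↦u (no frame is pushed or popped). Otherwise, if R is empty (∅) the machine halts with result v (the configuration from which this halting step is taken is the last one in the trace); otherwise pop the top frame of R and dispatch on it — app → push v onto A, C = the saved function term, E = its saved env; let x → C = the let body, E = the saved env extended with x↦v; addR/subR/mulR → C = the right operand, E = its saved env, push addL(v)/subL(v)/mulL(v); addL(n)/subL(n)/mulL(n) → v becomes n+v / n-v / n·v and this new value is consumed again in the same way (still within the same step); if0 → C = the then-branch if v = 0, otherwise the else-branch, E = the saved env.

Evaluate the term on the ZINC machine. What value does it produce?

step 0: ⟨C=((λv. ((λp. ((λx. x) p)) v)) (let u = ((λq. q) 0) in 7)); E=∅; A=∅; R=∅⟩
step 1: ⟨C=(let u = ((λq. q) 0) in 7); E=∅; A=∅; R=[app]⟩
step 2: ⟨C=((λq. q) 0); E=∅; A=∅; R=[let u :: app]⟩
step 3: ⟨C=0; E=∅; A=∅; R=[app :: let u :: app]⟩
step 4: ⟨C=(λq. q); E=∅; A=[0]; R=[let u :: app]⟩
step 5: ⟨C=q; E={q↦0}; A=∅; R=[let u :: app]⟩
step 6: ⟨C=7; E={u↦0}; A=∅; R=[app]⟩
step 7: ⟨C=(λv. ((λp. ((λx. x) p)) v)); E=∅; A=[7]; R=∅⟩
step 8: ⟨C=((λp. ((λx. x) p)) v); E={v↦7}; A=∅; R=∅⟩
step 9: ⟨C=v; E={v↦7}; A=∅; R=[app]⟩
step 10: ⟨C=(λp. ((λx. x) p)); E={v↦7}; A=[7]; R=∅⟩
step 11: ⟨C=((λx. x) p); E={p↦7, v↦7}; A=∅; R=∅⟩
step 12: ⟨C=p; E={p↦7, v↦7}; A=∅; R=[app]⟩
step 13: ⟨C=(λx. x); E={p↦7, v↦7}; A=[7]; R=∅⟩
step 14: ⟨C=x; E={x↦7, p↦7, v↦7}; A=∅; R=∅⟩
→ final value 7

Answer: 7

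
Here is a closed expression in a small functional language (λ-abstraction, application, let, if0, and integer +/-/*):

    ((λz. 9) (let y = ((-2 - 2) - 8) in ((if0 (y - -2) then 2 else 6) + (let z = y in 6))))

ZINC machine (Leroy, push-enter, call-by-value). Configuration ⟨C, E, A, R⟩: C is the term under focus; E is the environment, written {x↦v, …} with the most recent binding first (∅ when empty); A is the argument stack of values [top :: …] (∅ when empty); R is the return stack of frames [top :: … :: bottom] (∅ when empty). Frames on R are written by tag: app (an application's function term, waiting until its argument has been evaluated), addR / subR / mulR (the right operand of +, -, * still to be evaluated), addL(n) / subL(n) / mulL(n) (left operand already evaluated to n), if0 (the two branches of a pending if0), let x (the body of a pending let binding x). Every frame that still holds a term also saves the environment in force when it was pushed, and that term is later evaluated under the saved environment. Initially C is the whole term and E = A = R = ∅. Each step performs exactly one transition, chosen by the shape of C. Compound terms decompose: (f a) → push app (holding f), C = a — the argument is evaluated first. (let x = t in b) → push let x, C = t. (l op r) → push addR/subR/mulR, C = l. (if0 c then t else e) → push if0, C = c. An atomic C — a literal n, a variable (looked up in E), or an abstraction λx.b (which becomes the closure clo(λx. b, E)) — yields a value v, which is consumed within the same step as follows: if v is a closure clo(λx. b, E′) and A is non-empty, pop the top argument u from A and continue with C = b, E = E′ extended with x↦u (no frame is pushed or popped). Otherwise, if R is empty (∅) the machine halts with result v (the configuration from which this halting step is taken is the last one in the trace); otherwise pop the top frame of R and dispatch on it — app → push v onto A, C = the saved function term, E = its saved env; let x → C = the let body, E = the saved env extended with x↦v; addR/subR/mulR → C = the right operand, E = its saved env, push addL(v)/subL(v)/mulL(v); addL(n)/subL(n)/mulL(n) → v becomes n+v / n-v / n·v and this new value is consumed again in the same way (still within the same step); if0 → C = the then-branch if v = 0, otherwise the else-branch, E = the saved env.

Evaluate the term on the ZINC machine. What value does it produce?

Answer: 9

Derivation:
t=0: <C=((λz. 9) (let y = ((-2 - 2) - 8) in ((if0 (y - -2) then 2 else 6) + (let z = y in 6)))), E=∅, A=∅, R=∅>
t=1: <C=(let y = ((-2 - 2) - 8) in ((if0 (y - -2) then 2 else 6) + (let z = y in 6))), E=∅, A=∅, R=[app]>
t=2: <C=((-2 - 2) - 8), E=∅, A=∅, R=[let y :: app]>
t=3: <C=(-2 - 2), E=∅, A=∅, R=[subR :: let y :: app]>
t=4: <C=-2, E=∅, A=∅, R=[subR :: subR :: let y :: app]>
t=5: <C=2, E=∅, A=∅, R=[subL(-2) :: subR :: let y :: app]>
t=6: <C=8, E=∅, A=∅, R=[subL(-4) :: let y :: app]>
t=7: <C=((if0 (y - -2) then 2 else 6) + (let z = y in 6)), E={y↦-12}, A=∅, R=[app]>
t=8: <C=(if0 (y - -2) then 2 else 6), E={y↦-12}, A=∅, R=[addR :: app]>
t=9: <C=(y - -2), E={y↦-12}, A=∅, R=[if0 :: addR :: app]>
t=10: <C=y, E={y↦-12}, A=∅, R=[subR :: if0 :: addR :: app]>
t=11: <C=-2, E={y↦-12}, A=∅, R=[subL(-12) :: if0 :: addR :: app]>
t=12: <C=6, E={y↦-12}, A=∅, R=[addR :: app]>
t=13: <C=(let z = y in 6), E={y↦-12}, A=∅, R=[addL(6) :: app]>
t=14: <C=y, E={y↦-12}, A=∅, R=[let z :: addL(6) :: app]>
t=15: <C=6, E={z↦-12, y↦-12}, A=∅, R=[addL(6) :: app]>
t=16: <C=(λz. 9), E=∅, A=[12], R=∅>
t=17: <C=9, E={z↦12}, A=∅, R=∅>
→ final value 9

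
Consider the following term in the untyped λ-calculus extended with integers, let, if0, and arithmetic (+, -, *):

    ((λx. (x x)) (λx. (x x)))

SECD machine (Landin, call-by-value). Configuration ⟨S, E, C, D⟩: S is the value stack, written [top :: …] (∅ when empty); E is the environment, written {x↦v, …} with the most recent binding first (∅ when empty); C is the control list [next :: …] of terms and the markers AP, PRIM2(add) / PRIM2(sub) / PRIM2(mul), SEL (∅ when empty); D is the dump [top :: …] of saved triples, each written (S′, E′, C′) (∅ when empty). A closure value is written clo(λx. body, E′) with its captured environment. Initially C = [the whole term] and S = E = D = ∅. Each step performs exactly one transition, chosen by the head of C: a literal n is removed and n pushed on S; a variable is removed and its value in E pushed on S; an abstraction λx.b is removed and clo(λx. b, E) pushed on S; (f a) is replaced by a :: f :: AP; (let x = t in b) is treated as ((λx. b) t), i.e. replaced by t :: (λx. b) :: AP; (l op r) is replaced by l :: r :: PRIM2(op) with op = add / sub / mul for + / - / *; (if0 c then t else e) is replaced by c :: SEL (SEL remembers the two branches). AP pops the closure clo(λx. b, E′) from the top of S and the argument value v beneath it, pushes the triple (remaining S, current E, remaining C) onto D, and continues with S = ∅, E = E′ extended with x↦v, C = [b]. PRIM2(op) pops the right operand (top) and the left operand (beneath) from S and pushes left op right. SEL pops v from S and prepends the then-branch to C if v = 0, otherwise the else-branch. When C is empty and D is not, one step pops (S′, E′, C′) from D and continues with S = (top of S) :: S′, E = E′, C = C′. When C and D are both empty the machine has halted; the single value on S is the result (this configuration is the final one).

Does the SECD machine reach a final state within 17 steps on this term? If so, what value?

Answer: DIVERGES (no final state within 17 steps)

Derivation:
0. <S=∅, E=∅, C=[((λx. (x x)) (λx. (x x)))], D=∅>
1. <S=∅, E=∅, C=[(λx. (x x)) :: (λx. (x x)) :: AP], D=∅>
2. <S=[clo(λx. (x x), ∅)], E=∅, C=[(λx. (x x)) :: AP], D=∅>
3. <S=[clo(λx. (x x), ∅) :: clo(λx. (x x), ∅)], E=∅, C=[AP], D=∅>
4. <S=∅, E={x↦clo(λx. (x x), ∅)}, C=[(x x)], D=[(∅, ∅, ∅)]>
5. <S=∅, E={x↦clo(λx. (x x), ∅)}, C=[x :: x :: AP], D=[(∅, ∅, ∅)]>
6. <S=[clo(λx. (x x), ∅)], E={x↦clo(λx. (x x), ∅)}, C=[x :: AP], D=[(∅, ∅, ∅)]>
7. <S=[clo(λx. (x x), ∅) :: clo(λx. (x x), ∅)], E={x↦clo(λx. (x x), ∅)}, C=[AP], D=[(∅, ∅, ∅)]>
8. <S=∅, E={x↦clo(λx. (x x), ∅)}, C=[(x x)], D=[(∅, {x↦clo(λx. (x x), ∅)}, ∅) :: (∅, ∅, ∅)]>
9. <S=∅, E={x↦clo(λx. (x x), ∅)}, C=[x :: x :: AP], D=[(∅, {x↦clo(λx. (x x), ∅)}, ∅) :: (∅, ∅, ∅)]>
10. <S=[clo(λx. (x x), ∅)], E={x↦clo(λx. (x x), ∅)}, C=[x :: AP], D=[(∅, {x↦clo(λx. (x x), ∅)}, ∅) :: (∅, ∅, ∅)]>
11. <S=[clo(λx. (x x), ∅) :: clo(λx. (x x), ∅)], E={x↦clo(λx. (x x), ∅)}, C=[AP], D=[(∅, {x↦clo(λx. (x x), ∅)}, ∅) :: (∅, ∅, ∅)]>
12. <S=∅, E={x↦clo(λx. (x x), ∅)}, C=[(x x)], D=[(∅, {x↦clo(λx. (x x), ∅)}, ∅) :: (∅, {x↦clo(λx. (x x), ∅)}, ∅) :: (∅, ∅, ∅)]>
13. <S=∅, E={x↦clo(λx. (x x), ∅)}, C=[x :: x :: AP], D=[(∅, {x↦clo(λx. (x x), ∅)}, ∅) :: (∅, {x↦clo(λx. (x x), ∅)}, ∅) :: (∅, ∅, ∅)]>
14. <S=[clo(λx. (x x), ∅)], E={x↦clo(λx. (x x), ∅)}, C=[x :: AP], D=[(∅, {x↦clo(λx. (x x), ∅)}, ∅) :: (∅, {x↦clo(λx. (x x), ∅)}, ∅) :: (∅, ∅, ∅)]>
15. <S=[clo(λx. (x x), ∅) :: clo(λx. (x x), ∅)], E={x↦clo(λx. (x x), ∅)}, C=[AP], D=[(∅, {x↦clo(λx. (x x), ∅)}, ∅) :: (∅, {x↦clo(λx. (x x), ∅)}, ∅) :: (∅, ∅, ∅)]>
16. <S=∅, E={x↦clo(λx. (x x), ∅)}, C=[(x x)], D=[(∅, {x↦clo(λx. (x x), ∅)}, ∅) :: (∅, {x↦clo(λx. (x x), ∅)}, ∅) :: (∅, {x↦clo(λx. (x x), ∅)}, ∅) :: (∅, ∅, ∅)]>
17. <S=∅, E={x↦clo(λx. (x x), ∅)}, C=[x :: x :: AP], D=[(∅, {x↦clo(λx. (x x), ∅)}, ∅) :: (∅, {x↦clo(λx. (x x), ∅)}, ∅) :: (∅, {x↦clo(λx. (x x), ∅)}, ∅) :: (∅, ∅, ∅)]>
→ 17 transitions taken and the configuration is still not final: no result within 17 steps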